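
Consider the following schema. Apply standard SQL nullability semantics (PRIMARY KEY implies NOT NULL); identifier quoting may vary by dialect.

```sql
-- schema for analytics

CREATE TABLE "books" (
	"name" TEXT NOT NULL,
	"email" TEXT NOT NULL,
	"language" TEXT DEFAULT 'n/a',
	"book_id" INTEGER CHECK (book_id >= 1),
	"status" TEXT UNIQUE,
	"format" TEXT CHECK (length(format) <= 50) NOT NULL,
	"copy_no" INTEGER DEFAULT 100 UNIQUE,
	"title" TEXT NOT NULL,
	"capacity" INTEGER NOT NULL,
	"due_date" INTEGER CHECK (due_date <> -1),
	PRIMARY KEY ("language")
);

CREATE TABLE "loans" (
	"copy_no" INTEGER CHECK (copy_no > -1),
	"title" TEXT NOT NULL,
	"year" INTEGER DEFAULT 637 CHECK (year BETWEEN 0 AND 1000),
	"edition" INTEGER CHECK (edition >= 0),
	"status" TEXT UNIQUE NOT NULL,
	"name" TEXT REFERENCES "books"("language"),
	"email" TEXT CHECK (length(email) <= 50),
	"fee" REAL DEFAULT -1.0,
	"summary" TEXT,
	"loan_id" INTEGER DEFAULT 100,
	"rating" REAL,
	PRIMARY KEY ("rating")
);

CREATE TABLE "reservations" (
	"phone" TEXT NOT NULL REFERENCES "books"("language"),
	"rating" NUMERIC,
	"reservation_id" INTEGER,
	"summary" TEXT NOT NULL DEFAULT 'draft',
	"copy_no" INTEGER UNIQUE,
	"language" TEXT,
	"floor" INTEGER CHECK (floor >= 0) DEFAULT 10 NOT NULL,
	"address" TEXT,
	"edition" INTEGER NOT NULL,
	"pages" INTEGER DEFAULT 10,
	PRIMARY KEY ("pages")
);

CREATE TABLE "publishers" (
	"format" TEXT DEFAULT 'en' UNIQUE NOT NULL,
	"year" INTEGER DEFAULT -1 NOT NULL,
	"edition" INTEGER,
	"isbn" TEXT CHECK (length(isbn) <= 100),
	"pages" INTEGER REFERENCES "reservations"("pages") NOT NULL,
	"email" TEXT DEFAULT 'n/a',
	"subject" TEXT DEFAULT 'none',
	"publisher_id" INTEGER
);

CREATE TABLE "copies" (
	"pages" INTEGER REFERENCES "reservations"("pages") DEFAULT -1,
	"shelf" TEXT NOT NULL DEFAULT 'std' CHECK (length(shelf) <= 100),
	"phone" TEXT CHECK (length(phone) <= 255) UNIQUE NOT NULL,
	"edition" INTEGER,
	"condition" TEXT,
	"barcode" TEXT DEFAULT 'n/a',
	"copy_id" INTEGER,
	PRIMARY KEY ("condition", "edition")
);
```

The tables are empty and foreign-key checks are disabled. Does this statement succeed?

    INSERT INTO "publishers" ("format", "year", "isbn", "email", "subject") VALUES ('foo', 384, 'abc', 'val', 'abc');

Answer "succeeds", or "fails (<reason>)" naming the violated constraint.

fails (NOT NULL on pages)

pages is omitted from the column list and has no DEFAULT, so it would receive NULL.
But pages is declared NOT NULL.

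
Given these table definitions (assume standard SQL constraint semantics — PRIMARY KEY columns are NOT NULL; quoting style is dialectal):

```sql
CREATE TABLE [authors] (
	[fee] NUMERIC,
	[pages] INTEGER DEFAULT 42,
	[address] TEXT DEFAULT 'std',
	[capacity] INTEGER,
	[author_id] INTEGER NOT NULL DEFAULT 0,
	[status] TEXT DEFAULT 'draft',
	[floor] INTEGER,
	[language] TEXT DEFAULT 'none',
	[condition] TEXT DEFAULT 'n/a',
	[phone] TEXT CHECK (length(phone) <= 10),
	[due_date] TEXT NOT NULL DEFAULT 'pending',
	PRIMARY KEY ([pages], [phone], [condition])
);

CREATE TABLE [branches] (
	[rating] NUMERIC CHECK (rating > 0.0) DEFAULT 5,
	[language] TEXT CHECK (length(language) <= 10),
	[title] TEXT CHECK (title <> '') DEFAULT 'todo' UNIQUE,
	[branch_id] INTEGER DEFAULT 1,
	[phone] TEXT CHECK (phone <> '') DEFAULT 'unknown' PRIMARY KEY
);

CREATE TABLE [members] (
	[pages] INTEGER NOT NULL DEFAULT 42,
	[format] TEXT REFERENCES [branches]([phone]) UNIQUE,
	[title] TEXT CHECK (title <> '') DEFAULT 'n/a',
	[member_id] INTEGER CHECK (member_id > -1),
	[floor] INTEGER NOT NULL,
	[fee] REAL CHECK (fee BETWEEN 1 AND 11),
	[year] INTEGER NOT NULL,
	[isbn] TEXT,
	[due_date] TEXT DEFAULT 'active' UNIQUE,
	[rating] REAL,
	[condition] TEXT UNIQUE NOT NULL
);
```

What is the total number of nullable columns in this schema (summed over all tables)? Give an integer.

authors: 6 nullable (fee, address, capacity, status, floor, language — PK (pages, phone, condition) and explicit NOT NULL columns excluded).
branches: 4 nullable (rating, language, title, branch_id — PK (phone) and explicit NOT NULL columns excluded).
members: 7 nullable (format, title, member_id, fee, isbn, due_date, rating — PK none and explicit NOT NULL columns excluded).
Total: 6 + 4 + 7 = 17.

17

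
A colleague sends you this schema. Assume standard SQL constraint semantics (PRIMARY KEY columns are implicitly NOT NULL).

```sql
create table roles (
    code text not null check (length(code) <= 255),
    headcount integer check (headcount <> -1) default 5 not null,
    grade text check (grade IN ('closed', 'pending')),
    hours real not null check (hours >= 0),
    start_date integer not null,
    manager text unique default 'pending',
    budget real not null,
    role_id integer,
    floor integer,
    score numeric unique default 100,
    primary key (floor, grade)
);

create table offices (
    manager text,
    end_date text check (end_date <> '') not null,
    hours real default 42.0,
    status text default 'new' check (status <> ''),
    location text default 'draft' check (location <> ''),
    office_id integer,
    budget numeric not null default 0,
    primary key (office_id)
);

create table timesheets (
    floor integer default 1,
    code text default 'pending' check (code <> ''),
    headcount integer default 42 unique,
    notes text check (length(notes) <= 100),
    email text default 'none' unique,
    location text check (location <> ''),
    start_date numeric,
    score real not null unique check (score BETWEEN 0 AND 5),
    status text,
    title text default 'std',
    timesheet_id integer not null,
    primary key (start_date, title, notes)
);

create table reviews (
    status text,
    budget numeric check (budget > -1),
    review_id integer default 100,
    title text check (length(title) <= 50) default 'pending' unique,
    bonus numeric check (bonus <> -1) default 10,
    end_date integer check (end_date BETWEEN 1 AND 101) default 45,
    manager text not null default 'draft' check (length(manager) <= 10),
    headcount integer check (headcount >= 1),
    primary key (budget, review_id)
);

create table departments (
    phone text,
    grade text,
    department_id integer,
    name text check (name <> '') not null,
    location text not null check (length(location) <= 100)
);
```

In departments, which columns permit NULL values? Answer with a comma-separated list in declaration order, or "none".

phone, grade, department_id

- phone: no NOT NULL constraint applies → nullable.
- grade: no NOT NULL constraint applies → nullable.
- department_id: no NOT NULL constraint applies → nullable.
- name: declared NOT NULL → not nullable.
- location: declared NOT NULL → not nullable.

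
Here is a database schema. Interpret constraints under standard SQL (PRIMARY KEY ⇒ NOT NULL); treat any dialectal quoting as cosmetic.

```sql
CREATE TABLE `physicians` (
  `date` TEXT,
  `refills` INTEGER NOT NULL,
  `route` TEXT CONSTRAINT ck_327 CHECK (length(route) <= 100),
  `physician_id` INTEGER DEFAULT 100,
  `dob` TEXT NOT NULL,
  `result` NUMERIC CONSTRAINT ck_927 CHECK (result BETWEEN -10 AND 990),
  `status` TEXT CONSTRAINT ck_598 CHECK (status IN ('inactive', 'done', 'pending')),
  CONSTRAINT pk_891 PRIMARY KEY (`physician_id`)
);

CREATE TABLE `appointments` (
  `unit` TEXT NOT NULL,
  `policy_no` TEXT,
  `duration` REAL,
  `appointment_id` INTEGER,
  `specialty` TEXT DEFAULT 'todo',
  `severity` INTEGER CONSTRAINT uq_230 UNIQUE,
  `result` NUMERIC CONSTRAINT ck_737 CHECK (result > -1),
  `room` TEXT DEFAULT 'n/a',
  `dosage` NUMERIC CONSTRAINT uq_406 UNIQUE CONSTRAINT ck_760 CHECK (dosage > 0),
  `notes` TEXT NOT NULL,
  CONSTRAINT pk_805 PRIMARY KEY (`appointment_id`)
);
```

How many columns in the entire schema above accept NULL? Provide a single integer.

11

physicians: 4 nullable (date, route, result, status — PK (physician_id) and explicit NOT NULL columns excluded).
appointments: 7 nullable (policy_no, duration, specialty, severity, result, room, dosage — PK (appointment_id) and explicit NOT NULL columns excluded).
Total: 4 + 7 = 11.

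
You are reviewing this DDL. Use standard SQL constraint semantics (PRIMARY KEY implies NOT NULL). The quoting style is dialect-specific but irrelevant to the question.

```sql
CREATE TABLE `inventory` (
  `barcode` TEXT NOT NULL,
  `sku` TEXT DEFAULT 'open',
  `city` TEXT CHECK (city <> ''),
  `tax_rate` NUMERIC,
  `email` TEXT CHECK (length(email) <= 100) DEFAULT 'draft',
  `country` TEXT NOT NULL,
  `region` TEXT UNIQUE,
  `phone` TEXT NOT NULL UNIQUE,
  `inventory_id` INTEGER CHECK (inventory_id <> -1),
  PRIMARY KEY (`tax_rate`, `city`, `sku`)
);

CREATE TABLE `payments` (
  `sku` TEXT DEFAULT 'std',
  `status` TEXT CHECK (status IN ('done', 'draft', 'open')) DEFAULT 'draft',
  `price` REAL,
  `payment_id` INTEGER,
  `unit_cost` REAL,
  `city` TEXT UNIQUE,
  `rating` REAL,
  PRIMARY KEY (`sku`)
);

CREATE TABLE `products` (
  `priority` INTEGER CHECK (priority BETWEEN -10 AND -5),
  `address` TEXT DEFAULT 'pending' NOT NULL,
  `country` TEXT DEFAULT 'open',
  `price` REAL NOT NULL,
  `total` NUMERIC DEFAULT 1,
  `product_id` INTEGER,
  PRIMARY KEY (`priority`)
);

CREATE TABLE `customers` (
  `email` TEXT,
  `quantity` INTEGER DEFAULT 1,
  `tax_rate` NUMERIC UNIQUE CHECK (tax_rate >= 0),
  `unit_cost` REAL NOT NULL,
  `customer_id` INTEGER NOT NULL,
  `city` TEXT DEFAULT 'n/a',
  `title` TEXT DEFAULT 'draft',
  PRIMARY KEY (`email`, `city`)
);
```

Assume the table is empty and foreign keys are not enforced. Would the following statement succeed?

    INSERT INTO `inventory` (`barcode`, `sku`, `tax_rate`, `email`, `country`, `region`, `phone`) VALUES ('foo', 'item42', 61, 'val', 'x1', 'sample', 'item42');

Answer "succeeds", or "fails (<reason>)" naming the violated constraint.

fails (NOT NULL on city)

city is omitted from the column list and has no DEFAULT, so it would receive NULL.
But city is part of the PRIMARY KEY (implied NOT NULL).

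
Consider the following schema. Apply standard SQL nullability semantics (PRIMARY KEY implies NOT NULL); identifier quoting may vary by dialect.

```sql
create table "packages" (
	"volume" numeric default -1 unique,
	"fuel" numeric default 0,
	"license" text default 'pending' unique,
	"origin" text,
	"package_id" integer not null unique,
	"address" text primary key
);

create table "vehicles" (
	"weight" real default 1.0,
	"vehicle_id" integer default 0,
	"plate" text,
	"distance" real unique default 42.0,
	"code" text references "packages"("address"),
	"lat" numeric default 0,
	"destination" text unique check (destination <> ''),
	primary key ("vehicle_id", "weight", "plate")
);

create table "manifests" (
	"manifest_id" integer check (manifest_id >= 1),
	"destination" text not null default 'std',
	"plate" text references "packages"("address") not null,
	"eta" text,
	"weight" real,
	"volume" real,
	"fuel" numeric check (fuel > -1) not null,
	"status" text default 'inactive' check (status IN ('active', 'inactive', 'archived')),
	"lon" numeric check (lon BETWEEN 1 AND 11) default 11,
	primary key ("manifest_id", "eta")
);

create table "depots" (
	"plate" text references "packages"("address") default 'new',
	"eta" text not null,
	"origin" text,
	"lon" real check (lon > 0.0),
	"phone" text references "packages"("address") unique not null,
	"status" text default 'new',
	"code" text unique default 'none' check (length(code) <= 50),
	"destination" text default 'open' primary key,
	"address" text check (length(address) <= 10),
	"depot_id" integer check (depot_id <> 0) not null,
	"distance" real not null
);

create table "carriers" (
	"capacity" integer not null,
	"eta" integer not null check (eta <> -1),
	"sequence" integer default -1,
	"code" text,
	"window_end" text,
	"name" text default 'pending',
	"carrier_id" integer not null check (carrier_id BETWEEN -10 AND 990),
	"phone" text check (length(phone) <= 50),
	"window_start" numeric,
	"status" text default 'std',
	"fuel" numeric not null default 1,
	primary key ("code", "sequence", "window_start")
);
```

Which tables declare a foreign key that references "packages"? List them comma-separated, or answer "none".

- vehicles.code references packages(address).
- manifests.plate references packages(address).
- depots.plate references packages(address).
- depots.phone references packages(address).

vehicles, manifests, depots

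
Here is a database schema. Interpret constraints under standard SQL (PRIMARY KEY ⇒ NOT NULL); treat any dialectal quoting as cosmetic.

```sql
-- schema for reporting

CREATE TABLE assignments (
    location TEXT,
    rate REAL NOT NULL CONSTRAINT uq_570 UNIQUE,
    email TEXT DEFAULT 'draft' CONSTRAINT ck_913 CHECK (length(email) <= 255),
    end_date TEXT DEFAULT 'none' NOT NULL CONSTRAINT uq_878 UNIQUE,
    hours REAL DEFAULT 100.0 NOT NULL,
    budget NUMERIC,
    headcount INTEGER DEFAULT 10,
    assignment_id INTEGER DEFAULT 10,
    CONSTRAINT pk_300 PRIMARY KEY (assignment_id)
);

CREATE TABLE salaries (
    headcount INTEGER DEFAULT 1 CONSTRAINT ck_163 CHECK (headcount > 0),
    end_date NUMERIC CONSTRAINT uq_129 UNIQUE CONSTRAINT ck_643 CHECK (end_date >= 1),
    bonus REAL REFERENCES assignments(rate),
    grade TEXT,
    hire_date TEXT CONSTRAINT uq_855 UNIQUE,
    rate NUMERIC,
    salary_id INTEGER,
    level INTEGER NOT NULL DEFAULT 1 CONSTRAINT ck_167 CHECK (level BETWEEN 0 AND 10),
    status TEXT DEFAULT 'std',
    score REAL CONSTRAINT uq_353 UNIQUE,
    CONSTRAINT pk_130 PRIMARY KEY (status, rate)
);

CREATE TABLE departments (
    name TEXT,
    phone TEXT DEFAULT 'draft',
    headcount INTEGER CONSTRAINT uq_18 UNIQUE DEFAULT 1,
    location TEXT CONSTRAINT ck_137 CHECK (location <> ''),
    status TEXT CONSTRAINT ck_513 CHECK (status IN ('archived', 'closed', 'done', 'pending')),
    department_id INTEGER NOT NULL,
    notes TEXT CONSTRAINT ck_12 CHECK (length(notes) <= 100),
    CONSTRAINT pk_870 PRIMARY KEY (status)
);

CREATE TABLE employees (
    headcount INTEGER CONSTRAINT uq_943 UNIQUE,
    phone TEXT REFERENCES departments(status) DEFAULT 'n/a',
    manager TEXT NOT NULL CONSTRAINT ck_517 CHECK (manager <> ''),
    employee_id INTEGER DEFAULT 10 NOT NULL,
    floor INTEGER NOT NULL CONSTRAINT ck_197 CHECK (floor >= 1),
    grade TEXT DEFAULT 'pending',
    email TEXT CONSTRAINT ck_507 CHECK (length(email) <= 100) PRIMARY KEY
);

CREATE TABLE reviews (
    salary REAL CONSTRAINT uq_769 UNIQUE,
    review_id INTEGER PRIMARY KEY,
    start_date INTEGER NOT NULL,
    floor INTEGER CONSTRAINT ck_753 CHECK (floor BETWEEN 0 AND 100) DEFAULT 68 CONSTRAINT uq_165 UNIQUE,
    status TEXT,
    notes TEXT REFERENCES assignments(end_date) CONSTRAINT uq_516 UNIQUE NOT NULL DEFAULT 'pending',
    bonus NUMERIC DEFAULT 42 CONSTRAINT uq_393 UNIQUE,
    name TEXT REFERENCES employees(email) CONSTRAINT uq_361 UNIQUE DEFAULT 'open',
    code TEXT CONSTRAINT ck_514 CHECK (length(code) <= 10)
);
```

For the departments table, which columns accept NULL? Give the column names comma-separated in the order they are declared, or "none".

- name: no NOT NULL constraint applies → nullable.
- phone: DEFAULT only fills an omitted column; an explicit NULL is still allowed → nullable.
- headcount: UNIQUE does not imply NOT NULL → nullable.
- location: CHECK does not forbid NULL (a CHECK constraint passes when its expression is NULL) → nullable.
- status: part of the PRIMARY KEY, which implies NOT NULL → not nullable.
- department_id: declared NOT NULL → not nullable.
- notes: CHECK does not forbid NULL (a CHECK constraint passes when its expression is NULL) → nullable.

name, phone, headcount, location, notes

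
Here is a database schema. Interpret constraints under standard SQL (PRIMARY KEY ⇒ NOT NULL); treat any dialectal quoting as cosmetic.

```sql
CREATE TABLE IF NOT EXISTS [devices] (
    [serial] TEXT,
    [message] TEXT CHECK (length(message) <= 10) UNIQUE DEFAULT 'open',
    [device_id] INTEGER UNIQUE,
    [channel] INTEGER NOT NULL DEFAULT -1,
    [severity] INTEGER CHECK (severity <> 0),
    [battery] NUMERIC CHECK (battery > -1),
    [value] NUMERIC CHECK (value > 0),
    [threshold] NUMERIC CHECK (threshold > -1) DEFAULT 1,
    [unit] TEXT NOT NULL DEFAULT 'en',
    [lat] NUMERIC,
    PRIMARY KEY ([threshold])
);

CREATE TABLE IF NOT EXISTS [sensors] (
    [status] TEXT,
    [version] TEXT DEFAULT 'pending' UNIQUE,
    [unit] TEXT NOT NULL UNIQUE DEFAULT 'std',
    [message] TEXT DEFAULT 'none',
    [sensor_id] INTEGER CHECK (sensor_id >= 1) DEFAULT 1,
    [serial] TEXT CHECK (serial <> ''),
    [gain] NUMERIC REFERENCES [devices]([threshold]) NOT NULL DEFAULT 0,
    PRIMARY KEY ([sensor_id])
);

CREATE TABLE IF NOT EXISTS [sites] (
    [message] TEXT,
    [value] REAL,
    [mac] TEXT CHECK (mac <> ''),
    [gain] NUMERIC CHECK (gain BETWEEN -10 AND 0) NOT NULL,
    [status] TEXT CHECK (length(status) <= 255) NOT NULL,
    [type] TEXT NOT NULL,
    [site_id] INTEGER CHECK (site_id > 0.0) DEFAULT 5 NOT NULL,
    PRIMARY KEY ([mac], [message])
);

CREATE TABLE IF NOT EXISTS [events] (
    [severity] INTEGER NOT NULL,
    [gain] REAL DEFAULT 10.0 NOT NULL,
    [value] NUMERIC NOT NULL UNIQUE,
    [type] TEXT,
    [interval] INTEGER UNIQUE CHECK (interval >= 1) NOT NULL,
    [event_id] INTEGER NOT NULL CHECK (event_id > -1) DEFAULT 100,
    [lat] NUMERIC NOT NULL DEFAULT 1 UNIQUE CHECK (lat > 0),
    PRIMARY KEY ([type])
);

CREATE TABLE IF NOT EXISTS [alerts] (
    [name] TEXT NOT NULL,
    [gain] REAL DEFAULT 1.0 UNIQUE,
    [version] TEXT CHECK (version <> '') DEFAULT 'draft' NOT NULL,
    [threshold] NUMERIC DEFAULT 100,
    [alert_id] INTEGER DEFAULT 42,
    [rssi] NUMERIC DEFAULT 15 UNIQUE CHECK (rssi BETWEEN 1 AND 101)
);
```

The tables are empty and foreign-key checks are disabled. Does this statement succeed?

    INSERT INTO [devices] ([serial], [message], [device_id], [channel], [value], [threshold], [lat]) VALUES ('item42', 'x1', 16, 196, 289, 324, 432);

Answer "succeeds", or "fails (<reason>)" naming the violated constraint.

NOT NULL columns: channel is supplied; threshold is supplied; unit defaults to 'en'.
CHECK constraints: 'x1' satisfies (length(message) <= 10); 289 satisfies (value > 0); 324 satisfies (threshold > -1).
No constraint is violated.

succeeds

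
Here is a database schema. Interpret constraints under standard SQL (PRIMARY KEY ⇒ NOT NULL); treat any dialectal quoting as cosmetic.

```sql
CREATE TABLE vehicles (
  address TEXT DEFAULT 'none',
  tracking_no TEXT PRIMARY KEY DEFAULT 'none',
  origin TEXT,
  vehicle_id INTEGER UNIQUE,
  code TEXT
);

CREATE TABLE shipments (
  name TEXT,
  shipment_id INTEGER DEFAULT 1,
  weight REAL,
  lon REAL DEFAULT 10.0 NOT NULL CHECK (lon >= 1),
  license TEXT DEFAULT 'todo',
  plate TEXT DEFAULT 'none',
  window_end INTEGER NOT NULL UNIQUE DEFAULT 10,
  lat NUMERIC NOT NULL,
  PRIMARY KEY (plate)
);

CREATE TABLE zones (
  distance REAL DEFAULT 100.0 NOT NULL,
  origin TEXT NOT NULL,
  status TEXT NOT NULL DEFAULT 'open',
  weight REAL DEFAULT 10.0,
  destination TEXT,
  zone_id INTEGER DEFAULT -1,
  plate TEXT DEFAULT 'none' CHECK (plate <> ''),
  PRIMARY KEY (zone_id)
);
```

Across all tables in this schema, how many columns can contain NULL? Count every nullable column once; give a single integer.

vehicles: 4 nullable (address, origin, vehicle_id, code — PK (tracking_no) and explicit NOT NULL columns excluded).
shipments: 4 nullable (name, shipment_id, weight, license — PK (plate) and explicit NOT NULL columns excluded).
zones: 3 nullable (weight, destination, plate — PK (zone_id) and explicit NOT NULL columns excluded).
Total: 4 + 4 + 3 = 11.

11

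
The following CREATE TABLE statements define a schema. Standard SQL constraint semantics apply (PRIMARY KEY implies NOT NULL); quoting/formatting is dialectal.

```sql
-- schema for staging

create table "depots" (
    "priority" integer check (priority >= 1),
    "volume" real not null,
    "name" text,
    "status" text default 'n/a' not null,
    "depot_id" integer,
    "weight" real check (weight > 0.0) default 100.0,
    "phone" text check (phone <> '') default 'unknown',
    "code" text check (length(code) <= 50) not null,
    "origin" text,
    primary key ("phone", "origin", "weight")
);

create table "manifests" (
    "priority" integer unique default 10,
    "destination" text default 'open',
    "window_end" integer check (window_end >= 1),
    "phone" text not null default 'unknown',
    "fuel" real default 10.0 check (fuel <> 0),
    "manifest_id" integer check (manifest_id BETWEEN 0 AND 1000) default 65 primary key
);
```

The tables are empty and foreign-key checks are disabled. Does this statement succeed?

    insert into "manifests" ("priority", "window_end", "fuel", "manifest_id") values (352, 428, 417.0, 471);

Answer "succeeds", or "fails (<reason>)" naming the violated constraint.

NOT NULL columns: manifest_id is supplied; phone defaults to 'unknown'.
CHECK constraints: 428 satisfies (window_end >= 1); 417.0 satisfies (fuel <> 0); 471 satisfies (manifest_id BETWEEN 0 AND 1000).
No constraint is violated.

succeeds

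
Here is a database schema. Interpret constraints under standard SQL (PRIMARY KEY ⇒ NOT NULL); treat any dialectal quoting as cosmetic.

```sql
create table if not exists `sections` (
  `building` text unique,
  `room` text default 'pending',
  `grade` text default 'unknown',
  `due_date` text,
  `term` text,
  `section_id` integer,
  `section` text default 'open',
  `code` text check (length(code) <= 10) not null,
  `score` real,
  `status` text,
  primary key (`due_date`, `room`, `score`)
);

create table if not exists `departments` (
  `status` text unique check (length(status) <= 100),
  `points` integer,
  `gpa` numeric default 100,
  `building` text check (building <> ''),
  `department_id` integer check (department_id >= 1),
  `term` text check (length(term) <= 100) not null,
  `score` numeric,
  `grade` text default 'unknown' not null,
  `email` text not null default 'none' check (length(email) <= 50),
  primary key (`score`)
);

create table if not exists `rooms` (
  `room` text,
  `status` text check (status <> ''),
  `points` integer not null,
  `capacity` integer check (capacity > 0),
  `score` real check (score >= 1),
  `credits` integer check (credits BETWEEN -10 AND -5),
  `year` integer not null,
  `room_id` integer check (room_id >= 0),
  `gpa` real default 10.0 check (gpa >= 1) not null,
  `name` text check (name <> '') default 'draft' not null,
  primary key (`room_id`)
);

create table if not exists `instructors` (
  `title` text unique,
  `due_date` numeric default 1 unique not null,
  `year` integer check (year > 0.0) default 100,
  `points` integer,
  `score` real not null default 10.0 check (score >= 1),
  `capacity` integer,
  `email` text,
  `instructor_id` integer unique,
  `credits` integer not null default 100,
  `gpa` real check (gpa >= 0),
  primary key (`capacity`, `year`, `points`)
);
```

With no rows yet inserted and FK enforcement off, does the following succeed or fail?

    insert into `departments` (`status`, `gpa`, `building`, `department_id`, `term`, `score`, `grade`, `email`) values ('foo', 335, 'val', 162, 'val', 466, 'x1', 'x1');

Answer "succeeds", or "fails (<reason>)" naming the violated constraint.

succeeds

NOT NULL columns: email is supplied; grade is supplied; score is supplied; term is supplied.
CHECK constraints: 'foo' satisfies (length(status) <= 100); 'val' satisfies (building <> ''); 162 satisfies (department_id >= 1); 'val' satisfies (length(term) <= 100); 'x1' satisfies (length(email) <= 50).
No constraint is violated.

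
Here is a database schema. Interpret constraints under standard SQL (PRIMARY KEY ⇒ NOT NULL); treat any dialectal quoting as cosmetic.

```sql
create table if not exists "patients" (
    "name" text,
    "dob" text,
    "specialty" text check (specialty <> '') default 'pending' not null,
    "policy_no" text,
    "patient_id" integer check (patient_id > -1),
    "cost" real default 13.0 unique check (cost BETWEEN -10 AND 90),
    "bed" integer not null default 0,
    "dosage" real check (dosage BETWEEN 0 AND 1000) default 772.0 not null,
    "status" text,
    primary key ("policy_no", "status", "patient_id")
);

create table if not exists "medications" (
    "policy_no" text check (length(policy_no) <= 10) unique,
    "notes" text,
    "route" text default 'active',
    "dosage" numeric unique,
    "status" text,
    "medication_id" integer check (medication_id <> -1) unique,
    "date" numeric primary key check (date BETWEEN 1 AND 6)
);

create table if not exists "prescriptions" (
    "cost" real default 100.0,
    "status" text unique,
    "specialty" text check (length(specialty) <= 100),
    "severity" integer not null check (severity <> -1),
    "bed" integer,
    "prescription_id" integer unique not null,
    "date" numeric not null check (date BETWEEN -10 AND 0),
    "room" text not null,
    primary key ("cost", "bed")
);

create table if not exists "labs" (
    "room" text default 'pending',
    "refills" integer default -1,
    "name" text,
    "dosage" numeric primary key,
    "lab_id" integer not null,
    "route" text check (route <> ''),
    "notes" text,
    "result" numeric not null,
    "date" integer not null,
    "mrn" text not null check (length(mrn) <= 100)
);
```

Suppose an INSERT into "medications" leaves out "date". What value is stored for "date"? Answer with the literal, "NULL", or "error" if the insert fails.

error

date has no DEFAULT clause.
Omitting it would insert NULL, but it is part of the PRIMARY KEY, so the INSERT fails.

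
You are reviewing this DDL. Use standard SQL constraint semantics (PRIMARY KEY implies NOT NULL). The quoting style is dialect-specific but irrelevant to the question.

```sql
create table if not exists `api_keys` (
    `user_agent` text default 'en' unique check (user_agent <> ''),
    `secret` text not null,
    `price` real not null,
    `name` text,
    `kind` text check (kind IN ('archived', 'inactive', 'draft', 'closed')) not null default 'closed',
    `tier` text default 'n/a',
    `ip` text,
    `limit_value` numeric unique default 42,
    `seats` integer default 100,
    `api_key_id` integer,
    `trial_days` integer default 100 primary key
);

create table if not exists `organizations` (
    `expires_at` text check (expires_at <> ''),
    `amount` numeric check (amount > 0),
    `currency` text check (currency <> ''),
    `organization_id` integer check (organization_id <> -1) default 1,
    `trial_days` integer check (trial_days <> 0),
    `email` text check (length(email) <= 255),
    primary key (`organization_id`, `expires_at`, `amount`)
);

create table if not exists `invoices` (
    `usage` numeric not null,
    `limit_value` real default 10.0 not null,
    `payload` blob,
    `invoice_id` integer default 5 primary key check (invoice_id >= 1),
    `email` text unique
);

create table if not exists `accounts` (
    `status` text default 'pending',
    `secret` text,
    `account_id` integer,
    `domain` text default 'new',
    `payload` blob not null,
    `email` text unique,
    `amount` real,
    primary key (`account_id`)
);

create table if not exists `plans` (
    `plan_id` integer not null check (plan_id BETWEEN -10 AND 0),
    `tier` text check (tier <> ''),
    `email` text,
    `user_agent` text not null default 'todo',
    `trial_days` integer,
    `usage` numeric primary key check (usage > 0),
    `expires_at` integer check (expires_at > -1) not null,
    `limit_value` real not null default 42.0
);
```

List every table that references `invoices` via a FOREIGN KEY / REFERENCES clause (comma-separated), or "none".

none

No REFERENCES clause anywhere in the schema names invoices.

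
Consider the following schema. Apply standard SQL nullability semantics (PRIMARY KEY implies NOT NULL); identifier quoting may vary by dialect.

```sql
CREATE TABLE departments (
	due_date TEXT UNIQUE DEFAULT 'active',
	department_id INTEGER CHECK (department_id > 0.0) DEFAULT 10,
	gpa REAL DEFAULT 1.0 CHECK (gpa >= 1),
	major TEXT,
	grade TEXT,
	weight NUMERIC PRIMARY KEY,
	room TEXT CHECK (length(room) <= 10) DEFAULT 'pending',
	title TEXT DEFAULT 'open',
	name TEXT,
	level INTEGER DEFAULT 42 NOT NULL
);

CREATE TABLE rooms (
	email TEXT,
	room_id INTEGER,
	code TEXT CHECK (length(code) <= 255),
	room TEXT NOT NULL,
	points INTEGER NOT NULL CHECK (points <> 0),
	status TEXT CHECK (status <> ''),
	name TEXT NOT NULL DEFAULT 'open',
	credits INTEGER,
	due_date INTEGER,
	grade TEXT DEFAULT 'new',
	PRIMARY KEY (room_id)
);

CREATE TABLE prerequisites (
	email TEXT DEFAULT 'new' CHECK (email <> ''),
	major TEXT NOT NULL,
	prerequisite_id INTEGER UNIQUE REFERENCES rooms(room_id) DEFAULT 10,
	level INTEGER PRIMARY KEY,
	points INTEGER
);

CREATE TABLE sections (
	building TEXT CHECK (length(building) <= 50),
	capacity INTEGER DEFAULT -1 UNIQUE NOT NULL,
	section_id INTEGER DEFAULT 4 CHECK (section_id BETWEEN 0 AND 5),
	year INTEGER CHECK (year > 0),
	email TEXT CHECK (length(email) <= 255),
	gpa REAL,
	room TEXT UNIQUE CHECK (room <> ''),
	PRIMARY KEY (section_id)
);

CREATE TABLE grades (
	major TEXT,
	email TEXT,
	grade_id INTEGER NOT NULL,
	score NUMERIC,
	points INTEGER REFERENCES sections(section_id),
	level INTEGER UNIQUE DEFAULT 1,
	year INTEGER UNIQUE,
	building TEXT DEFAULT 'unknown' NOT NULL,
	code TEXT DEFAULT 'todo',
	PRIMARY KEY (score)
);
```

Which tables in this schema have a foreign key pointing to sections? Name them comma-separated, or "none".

- grades.points references sections(section_id).

grades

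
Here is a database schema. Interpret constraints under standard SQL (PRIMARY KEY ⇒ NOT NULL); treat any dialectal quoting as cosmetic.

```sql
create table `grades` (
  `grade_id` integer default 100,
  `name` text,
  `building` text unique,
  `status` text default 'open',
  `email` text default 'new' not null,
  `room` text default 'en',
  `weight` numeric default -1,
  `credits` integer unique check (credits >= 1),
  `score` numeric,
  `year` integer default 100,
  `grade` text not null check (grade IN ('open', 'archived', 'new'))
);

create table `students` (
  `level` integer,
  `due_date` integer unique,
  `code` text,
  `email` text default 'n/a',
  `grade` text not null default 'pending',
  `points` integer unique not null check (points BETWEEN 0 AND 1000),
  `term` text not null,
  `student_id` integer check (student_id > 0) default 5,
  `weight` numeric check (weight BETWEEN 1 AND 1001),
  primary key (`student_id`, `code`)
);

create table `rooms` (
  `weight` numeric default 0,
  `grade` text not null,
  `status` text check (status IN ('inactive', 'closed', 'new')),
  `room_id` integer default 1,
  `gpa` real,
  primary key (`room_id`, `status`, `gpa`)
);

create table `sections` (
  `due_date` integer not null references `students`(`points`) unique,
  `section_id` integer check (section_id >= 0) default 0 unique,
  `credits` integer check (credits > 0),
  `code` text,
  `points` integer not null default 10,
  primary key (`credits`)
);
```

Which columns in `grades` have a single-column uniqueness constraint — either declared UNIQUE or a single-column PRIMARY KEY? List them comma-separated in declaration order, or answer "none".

- grade_id: no UNIQUE or single-column PK constraint.
- name: no UNIQUE or single-column PK constraint.
- building: declared UNIQUE → unique.
- status: no UNIQUE or single-column PK constraint.
- email: no UNIQUE or single-column PK constraint.
- room: no UNIQUE or single-column PK constraint.
- weight: no UNIQUE or single-column PK constraint.
- credits: declared UNIQUE → unique.
- score: no UNIQUE or single-column PK constraint.
- year: no UNIQUE or single-column PK constraint.
- grade: no UNIQUE or single-column PK constraint.

building, credits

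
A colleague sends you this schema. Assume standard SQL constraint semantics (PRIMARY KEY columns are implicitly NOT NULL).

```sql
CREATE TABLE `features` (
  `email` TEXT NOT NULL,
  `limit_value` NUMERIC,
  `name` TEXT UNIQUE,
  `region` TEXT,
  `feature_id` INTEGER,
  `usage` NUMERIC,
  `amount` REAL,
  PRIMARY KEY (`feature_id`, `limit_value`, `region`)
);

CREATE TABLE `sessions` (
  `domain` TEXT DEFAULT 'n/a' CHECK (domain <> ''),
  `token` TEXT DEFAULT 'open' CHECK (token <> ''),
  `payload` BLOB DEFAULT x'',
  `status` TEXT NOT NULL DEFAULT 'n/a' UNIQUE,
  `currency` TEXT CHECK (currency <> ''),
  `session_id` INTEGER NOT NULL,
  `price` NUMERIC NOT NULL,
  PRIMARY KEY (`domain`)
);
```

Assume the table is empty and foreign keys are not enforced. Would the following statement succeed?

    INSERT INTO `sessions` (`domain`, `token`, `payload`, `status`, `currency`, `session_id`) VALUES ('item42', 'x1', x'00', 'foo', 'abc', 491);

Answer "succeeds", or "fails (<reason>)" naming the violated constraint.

fails (NOT NULL on price)

price is omitted from the column list and has no DEFAULT, so it would receive NULL.
But price is declared NOT NULL.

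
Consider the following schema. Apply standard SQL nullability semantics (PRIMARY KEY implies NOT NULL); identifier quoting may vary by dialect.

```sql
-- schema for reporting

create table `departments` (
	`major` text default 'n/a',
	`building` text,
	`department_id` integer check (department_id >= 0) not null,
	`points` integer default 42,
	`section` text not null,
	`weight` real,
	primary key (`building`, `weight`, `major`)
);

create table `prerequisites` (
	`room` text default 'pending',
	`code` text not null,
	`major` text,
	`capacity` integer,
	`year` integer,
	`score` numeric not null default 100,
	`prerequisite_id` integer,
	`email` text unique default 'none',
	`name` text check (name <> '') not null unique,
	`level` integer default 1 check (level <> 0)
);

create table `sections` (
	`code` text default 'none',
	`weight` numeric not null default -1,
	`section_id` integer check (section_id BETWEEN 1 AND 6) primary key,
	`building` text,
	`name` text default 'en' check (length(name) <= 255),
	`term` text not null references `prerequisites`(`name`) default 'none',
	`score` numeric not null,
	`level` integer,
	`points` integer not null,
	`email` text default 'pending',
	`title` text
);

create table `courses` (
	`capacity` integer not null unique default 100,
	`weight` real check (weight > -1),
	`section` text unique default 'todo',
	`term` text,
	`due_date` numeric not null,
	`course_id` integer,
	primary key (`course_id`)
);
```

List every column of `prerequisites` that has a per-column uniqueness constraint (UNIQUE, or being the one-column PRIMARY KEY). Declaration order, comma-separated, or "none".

email, name

- room: no UNIQUE or single-column PK constraint.
- code: no UNIQUE or single-column PK constraint.
- major: no UNIQUE or single-column PK constraint.
- capacity: no UNIQUE or single-column PK constraint.
- year: no UNIQUE or single-column PK constraint.
- score: no UNIQUE or single-column PK constraint.
- prerequisite_id: no UNIQUE or single-column PK constraint.
- email: declared UNIQUE → unique.
- name: declared UNIQUE → unique.
- level: no UNIQUE or single-column PK constraint.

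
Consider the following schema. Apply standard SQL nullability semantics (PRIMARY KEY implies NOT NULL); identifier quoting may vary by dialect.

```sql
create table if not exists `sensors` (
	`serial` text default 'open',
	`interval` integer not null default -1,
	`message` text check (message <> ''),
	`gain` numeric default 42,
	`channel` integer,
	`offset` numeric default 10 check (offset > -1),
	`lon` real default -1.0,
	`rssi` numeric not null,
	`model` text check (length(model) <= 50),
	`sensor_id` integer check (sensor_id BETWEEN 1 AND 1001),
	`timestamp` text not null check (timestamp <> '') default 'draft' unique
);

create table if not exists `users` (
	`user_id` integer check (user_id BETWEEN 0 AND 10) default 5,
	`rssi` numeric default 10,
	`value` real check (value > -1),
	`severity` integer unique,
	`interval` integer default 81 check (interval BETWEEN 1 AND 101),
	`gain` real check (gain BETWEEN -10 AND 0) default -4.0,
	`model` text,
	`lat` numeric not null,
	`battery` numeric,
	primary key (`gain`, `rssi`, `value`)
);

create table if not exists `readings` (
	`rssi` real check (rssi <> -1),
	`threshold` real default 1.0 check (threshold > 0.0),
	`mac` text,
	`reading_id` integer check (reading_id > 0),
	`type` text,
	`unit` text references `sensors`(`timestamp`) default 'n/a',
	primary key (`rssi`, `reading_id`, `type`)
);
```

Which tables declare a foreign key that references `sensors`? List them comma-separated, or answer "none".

- readings.unit references sensors(timestamp).

readings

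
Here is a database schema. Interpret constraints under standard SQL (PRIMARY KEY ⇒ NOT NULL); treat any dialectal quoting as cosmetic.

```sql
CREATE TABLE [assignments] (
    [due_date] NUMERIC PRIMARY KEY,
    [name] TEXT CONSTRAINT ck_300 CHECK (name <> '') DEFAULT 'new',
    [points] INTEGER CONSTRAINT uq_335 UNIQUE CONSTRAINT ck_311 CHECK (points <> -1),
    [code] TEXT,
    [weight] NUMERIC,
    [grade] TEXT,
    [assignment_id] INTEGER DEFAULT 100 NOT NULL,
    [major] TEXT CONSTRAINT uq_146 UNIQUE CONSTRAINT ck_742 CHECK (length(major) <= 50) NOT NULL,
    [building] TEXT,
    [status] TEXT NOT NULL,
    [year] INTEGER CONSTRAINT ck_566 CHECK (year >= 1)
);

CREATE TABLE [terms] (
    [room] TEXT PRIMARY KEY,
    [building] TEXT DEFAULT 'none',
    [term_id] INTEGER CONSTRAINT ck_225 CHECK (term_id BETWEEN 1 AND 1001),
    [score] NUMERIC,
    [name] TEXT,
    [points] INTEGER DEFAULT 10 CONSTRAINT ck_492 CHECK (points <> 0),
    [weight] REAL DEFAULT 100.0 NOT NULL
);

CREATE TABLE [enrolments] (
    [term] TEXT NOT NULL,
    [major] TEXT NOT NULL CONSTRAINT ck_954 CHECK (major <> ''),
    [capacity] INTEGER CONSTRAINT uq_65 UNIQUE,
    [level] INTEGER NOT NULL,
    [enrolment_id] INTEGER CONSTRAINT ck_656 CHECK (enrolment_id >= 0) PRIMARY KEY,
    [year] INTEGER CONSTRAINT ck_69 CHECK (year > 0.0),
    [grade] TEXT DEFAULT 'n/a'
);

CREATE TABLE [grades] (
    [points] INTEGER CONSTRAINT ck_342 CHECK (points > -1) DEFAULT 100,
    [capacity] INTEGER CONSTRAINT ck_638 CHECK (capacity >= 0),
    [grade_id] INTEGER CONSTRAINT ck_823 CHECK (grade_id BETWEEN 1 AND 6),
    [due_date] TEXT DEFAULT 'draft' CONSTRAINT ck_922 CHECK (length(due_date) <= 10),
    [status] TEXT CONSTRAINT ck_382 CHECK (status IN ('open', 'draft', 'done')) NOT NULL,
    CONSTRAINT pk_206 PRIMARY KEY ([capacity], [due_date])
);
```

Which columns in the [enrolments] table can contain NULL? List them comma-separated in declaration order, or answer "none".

- term: declared NOT NULL → not nullable.
- major: declared NOT NULL → not nullable.
- capacity: UNIQUE does not imply NOT NULL → nullable.
- level: declared NOT NULL → not nullable.
- enrolment_id: part of the PRIMARY KEY, which implies NOT NULL → not nullable.
- year: CHECK does not forbid NULL (a CHECK constraint passes when its expression is NULL) → nullable.
- grade: DEFAULT only fills an omitted column; an explicit NULL is still allowed → nullable.

capacity, year, grade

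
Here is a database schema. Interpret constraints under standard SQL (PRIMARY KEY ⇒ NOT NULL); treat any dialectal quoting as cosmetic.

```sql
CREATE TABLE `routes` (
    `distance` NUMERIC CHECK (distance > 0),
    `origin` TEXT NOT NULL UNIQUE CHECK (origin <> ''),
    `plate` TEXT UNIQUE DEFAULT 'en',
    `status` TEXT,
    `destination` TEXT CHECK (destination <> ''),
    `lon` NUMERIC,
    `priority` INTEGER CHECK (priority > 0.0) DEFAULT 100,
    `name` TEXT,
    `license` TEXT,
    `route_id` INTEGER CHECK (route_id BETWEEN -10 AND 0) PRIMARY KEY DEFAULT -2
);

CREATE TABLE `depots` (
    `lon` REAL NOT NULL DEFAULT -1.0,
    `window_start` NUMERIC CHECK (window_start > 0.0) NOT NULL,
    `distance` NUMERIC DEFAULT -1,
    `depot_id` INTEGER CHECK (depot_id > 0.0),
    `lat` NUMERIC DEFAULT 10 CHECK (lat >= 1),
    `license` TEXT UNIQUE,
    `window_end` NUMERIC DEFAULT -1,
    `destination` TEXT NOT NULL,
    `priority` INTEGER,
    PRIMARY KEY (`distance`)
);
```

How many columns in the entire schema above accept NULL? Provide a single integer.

routes: 8 nullable (distance, plate, status, destination, lon, priority, name, license — PK (route_id) and explicit NOT NULL columns excluded).
depots: 5 nullable (depot_id, lat, license, window_end, priority — PK (distance) and explicit NOT NULL columns excluded).
Total: 8 + 5 = 13.

13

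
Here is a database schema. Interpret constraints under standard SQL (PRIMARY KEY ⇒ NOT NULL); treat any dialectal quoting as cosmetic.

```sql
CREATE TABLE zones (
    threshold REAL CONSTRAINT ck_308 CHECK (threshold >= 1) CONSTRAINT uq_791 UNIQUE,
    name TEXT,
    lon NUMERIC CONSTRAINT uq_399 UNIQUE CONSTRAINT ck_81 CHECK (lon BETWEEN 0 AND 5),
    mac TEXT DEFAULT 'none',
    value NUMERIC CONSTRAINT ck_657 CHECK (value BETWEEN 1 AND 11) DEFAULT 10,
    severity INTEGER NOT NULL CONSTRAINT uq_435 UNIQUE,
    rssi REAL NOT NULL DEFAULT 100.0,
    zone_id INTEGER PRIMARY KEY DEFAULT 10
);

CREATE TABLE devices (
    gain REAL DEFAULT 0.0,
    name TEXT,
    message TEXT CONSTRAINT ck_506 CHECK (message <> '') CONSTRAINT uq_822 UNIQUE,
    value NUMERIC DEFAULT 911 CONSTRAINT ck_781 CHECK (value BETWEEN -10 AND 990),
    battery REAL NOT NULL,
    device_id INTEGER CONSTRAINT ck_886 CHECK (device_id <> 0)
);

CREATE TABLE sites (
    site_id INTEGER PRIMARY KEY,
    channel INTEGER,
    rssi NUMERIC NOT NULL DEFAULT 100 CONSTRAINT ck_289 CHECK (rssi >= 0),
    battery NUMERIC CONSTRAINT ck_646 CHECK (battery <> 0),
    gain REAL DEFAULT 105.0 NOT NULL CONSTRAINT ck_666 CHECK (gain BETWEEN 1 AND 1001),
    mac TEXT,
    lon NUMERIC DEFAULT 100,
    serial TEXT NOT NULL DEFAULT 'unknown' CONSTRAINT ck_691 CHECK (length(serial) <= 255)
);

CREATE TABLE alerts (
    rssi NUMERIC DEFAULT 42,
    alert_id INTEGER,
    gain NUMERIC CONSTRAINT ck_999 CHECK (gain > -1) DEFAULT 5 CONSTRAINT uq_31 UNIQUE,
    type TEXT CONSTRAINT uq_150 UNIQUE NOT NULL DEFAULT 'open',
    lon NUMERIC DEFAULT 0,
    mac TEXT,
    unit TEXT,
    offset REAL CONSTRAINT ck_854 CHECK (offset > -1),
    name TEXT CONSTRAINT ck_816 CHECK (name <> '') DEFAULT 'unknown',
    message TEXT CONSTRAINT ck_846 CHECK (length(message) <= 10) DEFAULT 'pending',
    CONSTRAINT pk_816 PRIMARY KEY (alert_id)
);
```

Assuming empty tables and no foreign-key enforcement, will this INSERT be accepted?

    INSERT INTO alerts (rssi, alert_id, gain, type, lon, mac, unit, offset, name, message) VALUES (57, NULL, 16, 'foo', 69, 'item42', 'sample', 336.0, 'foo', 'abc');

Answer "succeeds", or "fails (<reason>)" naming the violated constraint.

fails (NOT NULL on alert_id)

alert_id is explicitly set to NULL, but alert_id is part of the PRIMARY KEY (implied NOT NULL).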